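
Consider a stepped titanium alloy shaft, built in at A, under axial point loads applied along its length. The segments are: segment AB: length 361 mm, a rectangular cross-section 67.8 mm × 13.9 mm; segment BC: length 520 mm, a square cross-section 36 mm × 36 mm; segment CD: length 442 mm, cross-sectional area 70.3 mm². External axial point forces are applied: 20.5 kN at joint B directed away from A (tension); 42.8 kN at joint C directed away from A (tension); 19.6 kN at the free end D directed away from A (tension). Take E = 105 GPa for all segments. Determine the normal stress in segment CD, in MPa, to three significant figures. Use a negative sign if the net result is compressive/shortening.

279 MPa

Internal axial forces (sectioning from the free end, tension +): N_CD = 19.6 kN, N_BC = 62.4 kN, N_AB = 82.9 kN.
σ_CD = N_CD/A_CD = 19600/70.3 = 278.8 MPa.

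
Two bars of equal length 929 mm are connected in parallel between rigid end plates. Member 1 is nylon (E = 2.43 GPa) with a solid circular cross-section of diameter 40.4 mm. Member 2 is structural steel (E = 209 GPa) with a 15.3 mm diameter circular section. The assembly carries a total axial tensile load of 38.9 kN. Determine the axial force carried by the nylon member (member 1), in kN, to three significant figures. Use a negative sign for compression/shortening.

A_1 = 1282 mm².
A_2 = 183.9 mm².
Equal strain + equilibrium ⇒ each member carries load in proportion to AE: A₁E₁ = 3115000 N, A₂E₂ = 38430000 N, ΣAE = 41540000 N.
F₁ = P·A₁E₁/ΣAE = 38900·3115000/41540000 = 2917 N.

2.92 kN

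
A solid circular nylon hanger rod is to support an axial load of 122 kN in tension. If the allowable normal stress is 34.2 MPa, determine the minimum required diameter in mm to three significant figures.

67.4 mm

Required area A ≥ P/σ_allow = 122000/34.2 = 3567 mm².
For a solid circular section, d ≥ √(4A/π) = 67.39 mm.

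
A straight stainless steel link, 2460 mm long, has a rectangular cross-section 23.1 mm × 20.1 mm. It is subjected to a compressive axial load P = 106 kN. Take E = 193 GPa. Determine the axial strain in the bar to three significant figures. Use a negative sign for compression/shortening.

-0.00118

A = 464.3 mm².
σ = N/A = -228.3 MPa; ε = σ/E = -228.3/193000 = -1.183e-03.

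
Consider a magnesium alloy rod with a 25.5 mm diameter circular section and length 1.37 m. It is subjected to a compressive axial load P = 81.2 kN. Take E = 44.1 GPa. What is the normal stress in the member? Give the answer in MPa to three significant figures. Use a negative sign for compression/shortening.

A = 510.7 mm².
σ = N/A = -81200/510.7 = -159 MPa.

-159 MPa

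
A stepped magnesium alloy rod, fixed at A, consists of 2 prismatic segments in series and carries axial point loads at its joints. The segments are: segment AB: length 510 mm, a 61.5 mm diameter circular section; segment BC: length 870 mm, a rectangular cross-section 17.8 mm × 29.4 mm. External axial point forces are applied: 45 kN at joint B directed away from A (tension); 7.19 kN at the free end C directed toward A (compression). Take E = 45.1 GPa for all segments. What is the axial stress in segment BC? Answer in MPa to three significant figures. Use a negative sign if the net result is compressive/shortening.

Internal axial forces (sectioning from the free end, tension +): N_BC = -7.19 kN, N_AB = 37.81 kN.
A_BC = 523.3 mm².
σ_BC = N_BC/A_BC = -7190/523.3 = -13.74 MPa.

-13.7 MPa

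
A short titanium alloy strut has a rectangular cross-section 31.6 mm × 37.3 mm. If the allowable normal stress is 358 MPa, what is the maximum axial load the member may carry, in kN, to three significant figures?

422 kN

A = 1179 mm².
P_max = σ_allow · A = 358 · 1179 = 422000 N = 422 kN.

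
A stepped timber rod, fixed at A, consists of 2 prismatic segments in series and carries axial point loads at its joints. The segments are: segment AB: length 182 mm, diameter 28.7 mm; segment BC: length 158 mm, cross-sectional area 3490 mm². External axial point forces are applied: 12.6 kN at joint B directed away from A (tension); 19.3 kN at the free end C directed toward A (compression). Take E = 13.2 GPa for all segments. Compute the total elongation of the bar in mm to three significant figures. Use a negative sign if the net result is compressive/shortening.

-0.209 mm

Internal axial forces (sectioning from the free end, tension +): N_BC = -19.3 kN, N_AB = -6.7 kN.
A_AB = 646.9 mm².
δ_AB = -6700·182/(646.9·13200) = -0.1428 mm
δ_BC = -19300·158/(3490·13200) = -0.06619 mm
δ = Σδ_i = -0.209 mm.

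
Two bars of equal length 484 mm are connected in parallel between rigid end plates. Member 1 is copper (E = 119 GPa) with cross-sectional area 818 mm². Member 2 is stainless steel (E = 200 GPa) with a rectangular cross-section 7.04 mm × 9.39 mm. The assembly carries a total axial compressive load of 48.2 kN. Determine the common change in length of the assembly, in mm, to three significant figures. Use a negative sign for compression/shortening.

A_2 = 66.11 mm².
Equal strain + equilibrium ⇒ each member carries load in proportion to AE: A₁E₁ = 97340000 N, A₂E₂ = 13220000 N, ΣAE = 110600000 N.
δ = PL/ΣAE = -48200·484/110600000 = -0.211 mm.

-0.211 mm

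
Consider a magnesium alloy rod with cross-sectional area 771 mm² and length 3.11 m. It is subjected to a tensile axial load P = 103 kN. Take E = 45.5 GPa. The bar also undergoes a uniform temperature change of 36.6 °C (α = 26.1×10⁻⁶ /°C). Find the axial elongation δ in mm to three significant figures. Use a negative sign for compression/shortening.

12.1 mm

δ_mech = NL/(AE) = 103000·3110/(771·45500) = 9.131 mm.
δ_thermal = αLΔT = 26.1e-6·3110·36.6 = 2.971 mm.
δ = δ_mech + δ_thermal = 12.1 mm.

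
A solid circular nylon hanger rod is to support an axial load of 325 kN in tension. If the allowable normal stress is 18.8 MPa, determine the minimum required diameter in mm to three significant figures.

Required area A ≥ P/σ_allow = 325000/18.8 = 17290 mm².
For a solid circular section, d ≥ √(4A/π) = 148.4 mm.

148 mm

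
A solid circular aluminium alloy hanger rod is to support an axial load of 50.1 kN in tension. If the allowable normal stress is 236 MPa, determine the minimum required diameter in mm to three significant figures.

Required area A ≥ P/σ_allow = 50100/236 = 212.3 mm².
For a solid circular section, d ≥ √(4A/π) = 16.44 mm.

16.4 mm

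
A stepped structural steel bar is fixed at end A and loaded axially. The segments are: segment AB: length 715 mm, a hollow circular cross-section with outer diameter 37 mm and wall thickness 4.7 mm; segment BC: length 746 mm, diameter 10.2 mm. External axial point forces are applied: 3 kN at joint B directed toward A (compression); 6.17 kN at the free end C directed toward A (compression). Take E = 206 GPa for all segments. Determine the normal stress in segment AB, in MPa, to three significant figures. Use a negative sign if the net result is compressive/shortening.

-19.2 MPa

Internal axial forces (sectioning from the free end, tension +): N_BC = -6.17 kN, N_AB = -9.17 kN.
A_AB = 476.9 mm².
σ_AB = N_AB/A_AB = -9170/476.9 = -19.23 MPa.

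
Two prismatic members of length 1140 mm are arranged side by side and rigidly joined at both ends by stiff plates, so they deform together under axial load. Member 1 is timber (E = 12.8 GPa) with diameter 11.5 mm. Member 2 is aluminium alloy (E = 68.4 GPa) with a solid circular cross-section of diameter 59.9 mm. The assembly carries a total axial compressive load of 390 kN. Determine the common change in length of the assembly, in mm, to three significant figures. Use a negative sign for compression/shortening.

A_1 = 103.9 mm².
A_2 = 2818 mm².
Equal strain + equilibrium ⇒ each member carries load in proportion to AE: A₁E₁ = 1330000 N, A₂E₂ = 192800000 N, ΣAE = 194100000 N.
δ = PL/ΣAE = -390000·1140/194100000 = -2.291 mm.

-2.29 mm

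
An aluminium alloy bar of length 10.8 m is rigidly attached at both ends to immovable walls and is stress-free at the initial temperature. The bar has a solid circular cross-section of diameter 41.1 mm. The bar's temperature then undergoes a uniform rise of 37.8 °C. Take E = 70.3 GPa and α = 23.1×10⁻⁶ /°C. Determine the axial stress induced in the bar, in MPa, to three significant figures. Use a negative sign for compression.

-61.4 MPa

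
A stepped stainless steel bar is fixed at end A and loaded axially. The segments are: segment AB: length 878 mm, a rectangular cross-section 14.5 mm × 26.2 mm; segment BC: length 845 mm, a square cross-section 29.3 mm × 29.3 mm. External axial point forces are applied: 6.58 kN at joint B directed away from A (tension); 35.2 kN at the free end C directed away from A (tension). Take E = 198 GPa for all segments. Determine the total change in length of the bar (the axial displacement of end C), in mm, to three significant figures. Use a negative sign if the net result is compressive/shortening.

0.663 mm

Internal axial forces (sectioning from the free end, tension +): N_BC = 35.2 kN, N_AB = 41.78 kN.
A_AB = 379.9 mm².
A_BC = 858.5 mm².
δ_AB = 41780·878/(379.9·198000) = 0.4877 mm
δ_BC = 35200·845/(858.5·198000) = 0.175 mm
δ = Σδ_i = 0.6627 mm.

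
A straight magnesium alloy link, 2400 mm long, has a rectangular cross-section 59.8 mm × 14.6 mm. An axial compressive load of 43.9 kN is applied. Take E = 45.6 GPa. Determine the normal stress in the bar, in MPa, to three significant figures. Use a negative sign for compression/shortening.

-50.3 MPa

A = 873.1 mm².
σ = N/A = -43900/873.1 = -50.28 MPa.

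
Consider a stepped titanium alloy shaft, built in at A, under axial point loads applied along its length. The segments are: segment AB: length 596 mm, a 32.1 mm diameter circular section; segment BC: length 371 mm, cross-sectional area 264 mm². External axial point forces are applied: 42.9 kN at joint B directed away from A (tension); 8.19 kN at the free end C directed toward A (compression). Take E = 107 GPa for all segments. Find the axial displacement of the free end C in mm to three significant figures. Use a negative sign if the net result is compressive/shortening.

Internal axial forces (sectioning from the free end, tension +): N_BC = -8.19 kN, N_AB = 34.71 kN.
A_AB = 809.3 mm².
δ_AB = 34710·596/(809.3·107000) = 0.2389 mm
δ_BC = -8190·371/(264·107000) = -0.1076 mm
δ = Σδ_i = 0.1313 mm.

0.131 mm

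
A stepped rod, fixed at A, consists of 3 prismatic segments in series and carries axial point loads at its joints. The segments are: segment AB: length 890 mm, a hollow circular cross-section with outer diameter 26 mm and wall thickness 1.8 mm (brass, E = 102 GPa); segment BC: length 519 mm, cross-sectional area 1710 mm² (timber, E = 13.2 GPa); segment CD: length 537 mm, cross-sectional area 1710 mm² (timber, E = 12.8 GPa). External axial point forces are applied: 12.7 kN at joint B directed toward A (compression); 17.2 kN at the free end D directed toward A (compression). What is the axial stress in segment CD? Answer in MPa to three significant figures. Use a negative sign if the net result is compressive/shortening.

-10.1 MPa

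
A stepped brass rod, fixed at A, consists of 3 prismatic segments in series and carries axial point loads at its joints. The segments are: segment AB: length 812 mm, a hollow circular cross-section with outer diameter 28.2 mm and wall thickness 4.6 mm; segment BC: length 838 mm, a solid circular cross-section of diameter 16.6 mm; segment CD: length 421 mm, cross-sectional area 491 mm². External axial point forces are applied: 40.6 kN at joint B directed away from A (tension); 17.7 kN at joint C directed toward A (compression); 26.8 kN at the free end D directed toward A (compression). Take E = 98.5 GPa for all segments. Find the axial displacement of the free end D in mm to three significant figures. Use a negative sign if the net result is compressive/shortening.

-2.08 mm

Internal axial forces (sectioning from the free end, tension +): N_CD = -26.8 kN, N_BC = -44.5 kN, N_AB = -3.9 kN.
A_AB = 341.1 mm².
A_BC = 216.4 mm².
δ_AB = -3900·812/(341.1·98500) = -0.09427 mm
δ_BC = -44500·838/(216.4·98500) = -1.749 mm
δ_CD = -26800·421/(491·98500) = -0.2333 mm
δ = Σδ_i = -2.077 mm.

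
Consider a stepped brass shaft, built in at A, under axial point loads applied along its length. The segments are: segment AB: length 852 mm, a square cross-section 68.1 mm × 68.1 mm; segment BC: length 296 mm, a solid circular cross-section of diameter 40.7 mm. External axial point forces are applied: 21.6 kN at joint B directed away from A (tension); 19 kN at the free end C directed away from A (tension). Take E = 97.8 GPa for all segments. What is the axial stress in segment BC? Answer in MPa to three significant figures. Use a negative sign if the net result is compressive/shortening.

Internal axial forces (sectioning from the free end, tension +): N_BC = 19 kN, N_AB = 40.6 kN.
A_BC = 1301 mm².
σ_BC = N_BC/A_BC = 19000/1301 = 14.6 MPa.

14.6 MPa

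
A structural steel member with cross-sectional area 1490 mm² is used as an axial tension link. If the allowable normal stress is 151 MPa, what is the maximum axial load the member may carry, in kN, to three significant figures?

225 kN

P_max = σ_allow · A = 151 · 1490 = 225000 N = 225 kN.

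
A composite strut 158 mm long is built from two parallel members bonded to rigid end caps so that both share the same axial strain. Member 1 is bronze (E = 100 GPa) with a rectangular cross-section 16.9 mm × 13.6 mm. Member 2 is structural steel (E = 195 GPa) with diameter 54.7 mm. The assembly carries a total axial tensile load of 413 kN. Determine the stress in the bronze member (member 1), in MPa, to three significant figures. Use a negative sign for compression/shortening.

85.8 MPa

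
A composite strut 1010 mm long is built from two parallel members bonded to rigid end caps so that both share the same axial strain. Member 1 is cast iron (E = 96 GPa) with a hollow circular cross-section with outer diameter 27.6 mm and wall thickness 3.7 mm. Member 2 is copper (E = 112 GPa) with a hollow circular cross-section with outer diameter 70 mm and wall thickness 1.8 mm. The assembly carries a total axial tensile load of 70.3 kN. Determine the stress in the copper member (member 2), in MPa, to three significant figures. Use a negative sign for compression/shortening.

113 MPa

A_1 = 277.8 mm².
A_2 = 385.7 mm².
Equal strain + equilibrium ⇒ each member carries load in proportion to AE: A₁E₁ = 26670000 N, A₂E₂ = 43190000 N, ΣAE = 69860000 N.
σ₂ = P·E₂/ΣAE = 70300·112000/69860000 = 112.7 MPa.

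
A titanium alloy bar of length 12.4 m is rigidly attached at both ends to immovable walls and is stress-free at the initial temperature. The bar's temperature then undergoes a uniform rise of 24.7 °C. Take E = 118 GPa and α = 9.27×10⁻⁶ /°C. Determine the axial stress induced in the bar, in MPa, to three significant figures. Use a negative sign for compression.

-27.0 MPa

Free thermal expansion αLΔT = 9.27e-6 · 12400 · 24.7 = 2.839 mm.
The walls impose strain ε = −(2.839)/12400 = -2.2897e-04; σ = Eε = 118000 · -2.2897e-04 = -27.02 MPa.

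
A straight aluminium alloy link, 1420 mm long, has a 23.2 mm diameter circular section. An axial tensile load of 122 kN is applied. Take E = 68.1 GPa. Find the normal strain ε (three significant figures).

A = 422.7 mm².
σ = N/A = 288.6 MPa; ε = σ/E = 288.6/68100 = 4.238e-03.

0.00424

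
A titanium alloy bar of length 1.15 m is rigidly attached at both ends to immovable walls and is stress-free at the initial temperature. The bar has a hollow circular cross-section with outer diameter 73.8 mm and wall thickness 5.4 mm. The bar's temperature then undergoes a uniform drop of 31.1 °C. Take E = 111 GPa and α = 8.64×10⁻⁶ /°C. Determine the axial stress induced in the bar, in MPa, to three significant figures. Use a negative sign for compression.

29.8 MPa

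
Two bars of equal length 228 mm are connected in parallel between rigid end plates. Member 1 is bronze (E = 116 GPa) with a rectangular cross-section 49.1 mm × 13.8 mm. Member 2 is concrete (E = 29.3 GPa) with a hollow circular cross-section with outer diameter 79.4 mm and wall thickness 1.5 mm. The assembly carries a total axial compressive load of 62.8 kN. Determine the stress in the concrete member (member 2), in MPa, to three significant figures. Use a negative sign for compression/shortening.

-20.6 MPa

A_1 = 677.6 mm².
A_2 = 367.1 mm².
Equal strain + equilibrium ⇒ each member carries load in proportion to AE: A₁E₁ = 78600000 N, A₂E₂ = 10760000 N, ΣAE = 89360000 N.
σ₂ = P·E₂/ΣAE = -62800·29300/89360000 = -20.59 MPa.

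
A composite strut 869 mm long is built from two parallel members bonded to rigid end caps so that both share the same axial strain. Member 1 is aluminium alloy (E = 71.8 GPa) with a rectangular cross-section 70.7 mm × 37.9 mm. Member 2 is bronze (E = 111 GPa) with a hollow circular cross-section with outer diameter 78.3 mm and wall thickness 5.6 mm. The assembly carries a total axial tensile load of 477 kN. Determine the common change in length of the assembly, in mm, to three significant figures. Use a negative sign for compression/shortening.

1.24 mm

A_1 = 2680 mm².
A_2 = 1279 mm².
Equal strain + equilibrium ⇒ each member carries load in proportion to AE: A₁E₁ = 192400000 N, A₂E₂ = 142000000 N, ΣAE = 334400000 N.
δ = PL/ΣAE = 477000·869/334400000 = 1.24 mm.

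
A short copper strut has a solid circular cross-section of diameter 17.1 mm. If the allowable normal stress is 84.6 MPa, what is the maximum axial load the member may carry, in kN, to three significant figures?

19.4 kN

A = 229.7 mm².
P_max = σ_allow · A = 84.6 · 229.7 = 19430 N = 19.43 kN.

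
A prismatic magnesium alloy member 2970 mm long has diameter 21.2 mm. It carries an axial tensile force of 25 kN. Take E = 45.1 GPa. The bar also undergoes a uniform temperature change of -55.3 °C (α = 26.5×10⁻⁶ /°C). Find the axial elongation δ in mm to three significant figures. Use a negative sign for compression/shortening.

0.312 mm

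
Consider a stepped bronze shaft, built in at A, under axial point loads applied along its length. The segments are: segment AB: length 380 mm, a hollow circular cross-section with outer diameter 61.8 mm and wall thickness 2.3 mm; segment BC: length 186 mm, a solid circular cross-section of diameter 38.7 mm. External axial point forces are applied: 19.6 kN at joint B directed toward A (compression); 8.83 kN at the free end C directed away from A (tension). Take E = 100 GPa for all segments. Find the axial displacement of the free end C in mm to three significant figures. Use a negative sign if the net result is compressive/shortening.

-0.0812 mm

Internal axial forces (sectioning from the free end, tension +): N_BC = 8.83 kN, N_AB = -10.77 kN.
A_AB = 429.9 mm².
A_BC = 1176 mm².
δ_AB = -10770·380/(429.9·100000) = -0.09519 mm
δ_BC = 8830·186/(1176·100000) = 0.01396 mm
δ = Σδ_i = -0.08123 mm.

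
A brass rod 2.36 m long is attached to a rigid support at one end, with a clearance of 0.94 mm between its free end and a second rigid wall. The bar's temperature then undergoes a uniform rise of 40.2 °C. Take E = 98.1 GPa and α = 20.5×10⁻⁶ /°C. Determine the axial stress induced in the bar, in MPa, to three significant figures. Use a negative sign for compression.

Free thermal expansion αLΔT = 20.5e-6 · 2360 · 40.2 = 1.945 mm.
The walls engage after the gap closes; constrained expansion = 1.945 − 0.94 = 1.005 mm.
The walls impose strain ε = −(1.005)/2360 = -4.2579e-04; σ = Eε = 98100 · -4.2579e-04 = -41.77 MPa.

-41.8 MPa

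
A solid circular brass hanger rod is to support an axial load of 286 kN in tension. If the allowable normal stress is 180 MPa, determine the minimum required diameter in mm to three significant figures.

Required area A ≥ P/σ_allow = 286000/180 = 1589 mm².
For a solid circular section, d ≥ √(4A/π) = 44.98 mm.

45.0 mm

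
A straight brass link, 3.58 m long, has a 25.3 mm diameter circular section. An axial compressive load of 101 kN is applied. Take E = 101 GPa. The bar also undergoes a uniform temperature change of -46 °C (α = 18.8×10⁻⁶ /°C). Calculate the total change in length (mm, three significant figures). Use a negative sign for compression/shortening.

A = 502.7 mm².
δ_mech = NL/(AE) = -101000·3580/(502.7·101000) = -7.121 mm.
δ_thermal = αLΔT = 18.8e-6·3580·-46 = -3.096 mm.
δ = δ_mech + δ_thermal = -10.22 mm.

-10.2 mm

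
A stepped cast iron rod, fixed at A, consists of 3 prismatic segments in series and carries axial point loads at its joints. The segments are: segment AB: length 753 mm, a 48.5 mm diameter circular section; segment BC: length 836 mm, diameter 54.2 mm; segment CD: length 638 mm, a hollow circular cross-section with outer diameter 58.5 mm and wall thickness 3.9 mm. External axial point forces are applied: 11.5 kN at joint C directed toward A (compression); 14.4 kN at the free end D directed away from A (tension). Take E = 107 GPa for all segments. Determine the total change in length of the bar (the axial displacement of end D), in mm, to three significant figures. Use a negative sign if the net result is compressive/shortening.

0.149 mm

Internal axial forces (sectioning from the free end, tension +): N_CD = 14.4 kN, N_BC = 2.9 kN, N_AB = 2.9 kN.
A_AB = 1847 mm².
A_BC = 2307 mm².
A_CD = 669 mm².
δ_AB = 2900·753/(1847·107000) = 0.01105 mm
δ_BC = 2900·836/(2307·107000) = 0.00982 mm
δ_CD = 14400·638/(669·107000) = 0.1283 mm
δ = Σδ_i = 0.1492 mm.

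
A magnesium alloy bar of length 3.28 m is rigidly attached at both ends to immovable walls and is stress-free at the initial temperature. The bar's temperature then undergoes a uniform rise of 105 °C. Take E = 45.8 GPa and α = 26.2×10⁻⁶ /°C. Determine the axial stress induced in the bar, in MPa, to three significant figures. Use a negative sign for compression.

Free thermal expansion αLΔT = 26.2e-6 · 3280 · 105 = 9.023 mm.
The walls impose strain ε = −(9.023)/3280 = -2.7510e-03; σ = Eε = 45800 · -2.7510e-03 = -126 MPa.

-126 MPa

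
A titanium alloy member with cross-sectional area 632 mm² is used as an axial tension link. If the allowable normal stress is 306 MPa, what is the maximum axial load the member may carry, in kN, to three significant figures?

193 kN

P_max = σ_allow · A = 306 · 632 = 193400 N = 193.4 kN.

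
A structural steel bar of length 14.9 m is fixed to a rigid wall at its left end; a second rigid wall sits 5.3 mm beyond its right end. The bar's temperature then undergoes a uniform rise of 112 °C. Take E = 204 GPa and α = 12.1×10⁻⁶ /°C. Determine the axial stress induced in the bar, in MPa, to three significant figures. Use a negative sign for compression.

-204 MPa

Free thermal expansion αLΔT = 12.1e-6 · 14900 · 112 = 20.19 mm.
The walls engage after the gap closes; constrained expansion = 20.19 − 5.3 = 14.89 mm.
The walls impose strain ε = −(14.89)/14900 = -9.9950e-04; σ = Eε = 204000 · -9.9950e-04 = -203.9 MPa.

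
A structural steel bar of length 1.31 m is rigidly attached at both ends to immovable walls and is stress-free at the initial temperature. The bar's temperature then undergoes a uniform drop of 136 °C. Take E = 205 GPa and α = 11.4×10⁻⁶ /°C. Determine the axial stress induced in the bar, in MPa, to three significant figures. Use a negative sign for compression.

Free thermal expansion αLΔT = 11.4e-6 · 1310 · -136 = -2.031 mm.
The walls impose strain ε = −(-2.031)/1310 = 1.5504e-03; σ = Eε = 205000 · 1.5504e-03 = 317.8 MPa.

318 MPa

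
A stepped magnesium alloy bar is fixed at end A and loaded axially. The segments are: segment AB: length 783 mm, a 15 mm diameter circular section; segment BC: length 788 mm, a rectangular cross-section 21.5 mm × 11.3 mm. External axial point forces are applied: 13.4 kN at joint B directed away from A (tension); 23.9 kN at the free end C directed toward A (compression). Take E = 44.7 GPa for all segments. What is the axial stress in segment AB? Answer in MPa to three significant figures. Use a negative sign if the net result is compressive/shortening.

Internal axial forces (sectioning from the free end, tension +): N_BC = -23.9 kN, N_AB = -10.5 kN.
A_AB = 176.7 mm².
σ_AB = N_AB/A_AB = -10500/176.7 = -59.42 MPa.

-59.4 MPa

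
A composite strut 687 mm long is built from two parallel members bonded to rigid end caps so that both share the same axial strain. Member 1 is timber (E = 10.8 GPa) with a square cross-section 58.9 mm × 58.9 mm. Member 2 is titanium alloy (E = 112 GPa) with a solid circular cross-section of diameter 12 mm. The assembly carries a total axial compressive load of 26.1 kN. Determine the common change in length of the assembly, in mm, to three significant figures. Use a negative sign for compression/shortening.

-0.358 mm

A_1 = 3469 mm².
A_2 = 113.1 mm².
Equal strain + equilibrium ⇒ each member carries load in proportion to AE: A₁E₁ = 37470000 N, A₂E₂ = 12670000 N, ΣAE = 50130000 N.
δ = PL/ΣAE = -26100·687/50130000 = -0.3577 mm.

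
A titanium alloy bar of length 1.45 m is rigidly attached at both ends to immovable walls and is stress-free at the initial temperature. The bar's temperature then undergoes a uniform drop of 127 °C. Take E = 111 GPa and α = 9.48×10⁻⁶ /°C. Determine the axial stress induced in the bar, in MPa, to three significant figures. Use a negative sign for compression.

Free thermal expansion αLΔT = 9.48e-6 · 1450 · -127 = -1.746 mm.
The walls impose strain ε = −(-1.746)/1450 = 1.2040e-03; σ = Eε = 111000 · 1.2040e-03 = 133.6 MPa.

134 MPa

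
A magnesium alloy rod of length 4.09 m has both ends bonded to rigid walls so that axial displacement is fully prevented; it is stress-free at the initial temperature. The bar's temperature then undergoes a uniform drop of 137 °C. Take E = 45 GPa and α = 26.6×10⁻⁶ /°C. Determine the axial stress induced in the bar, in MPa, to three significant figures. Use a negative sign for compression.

164 MPa

Free thermal expansion αLΔT = 26.6e-6 · 4090 · -137 = -14.9 mm.
The walls impose strain ε = −(-14.9)/4090 = 3.6442e-03; σ = Eε = 45000 · 3.6442e-03 = 164 MPa.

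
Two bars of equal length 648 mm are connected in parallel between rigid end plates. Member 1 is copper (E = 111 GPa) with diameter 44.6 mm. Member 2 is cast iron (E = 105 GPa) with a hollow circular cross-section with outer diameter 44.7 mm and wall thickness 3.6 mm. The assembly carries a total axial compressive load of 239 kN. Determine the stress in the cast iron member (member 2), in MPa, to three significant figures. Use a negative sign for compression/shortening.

A_1 = 1562 mm².
A_2 = 464.8 mm².
Equal strain + equilibrium ⇒ each member carries load in proportion to AE: A₁E₁ = 173400000 N, A₂E₂ = 48810000 N, ΣAE = 222200000 N.
σ₂ = P·E₂/ΣAE = -239000·105000/222200000 = -112.9 MPa.

-113 MPa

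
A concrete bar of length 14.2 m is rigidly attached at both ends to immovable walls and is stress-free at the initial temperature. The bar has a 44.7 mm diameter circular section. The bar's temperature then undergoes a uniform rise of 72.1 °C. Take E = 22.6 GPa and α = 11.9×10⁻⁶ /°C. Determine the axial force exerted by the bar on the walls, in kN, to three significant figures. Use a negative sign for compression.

-30.4 kN

Free thermal expansion αLΔT = 11.9e-6 · 14200 · 72.1 = 12.18 mm.
The walls impose strain ε = −(12.18)/14200 = -8.5799e-04; σ = Eε = 22600 · -8.5799e-04 = -19.39 MPa.
Wall reaction R = σ·A = -19.39·1569 = -30430 N = -30.43 kN.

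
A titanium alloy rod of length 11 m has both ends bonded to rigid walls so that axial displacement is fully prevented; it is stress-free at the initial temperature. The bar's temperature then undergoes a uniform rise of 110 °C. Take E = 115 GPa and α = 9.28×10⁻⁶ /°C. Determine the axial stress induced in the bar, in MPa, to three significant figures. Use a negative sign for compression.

-117 MPa

Free thermal expansion αLΔT = 9.28e-6 · 11000 · 110 = 11.23 mm.
The walls impose strain ε = −(11.23)/11000 = -1.0208e-03; σ = Eε = 115000 · -1.0208e-03 = -117.4 MPa.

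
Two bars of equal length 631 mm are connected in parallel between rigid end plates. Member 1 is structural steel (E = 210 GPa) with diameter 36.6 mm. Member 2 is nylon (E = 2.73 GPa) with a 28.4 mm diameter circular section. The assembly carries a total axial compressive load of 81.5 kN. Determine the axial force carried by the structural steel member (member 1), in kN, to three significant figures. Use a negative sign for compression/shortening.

-80.9 kN

A_1 = 1052 mm².
A_2 = 633.5 mm².
Equal strain + equilibrium ⇒ each member carries load in proportion to AE: A₁E₁ = 220900000 N, A₂E₂ = 1729000 N, ΣAE = 222700000 N.
F₁ = P·A₁E₁/ΣAE = -81500·220900000/222700000 = -80870 N.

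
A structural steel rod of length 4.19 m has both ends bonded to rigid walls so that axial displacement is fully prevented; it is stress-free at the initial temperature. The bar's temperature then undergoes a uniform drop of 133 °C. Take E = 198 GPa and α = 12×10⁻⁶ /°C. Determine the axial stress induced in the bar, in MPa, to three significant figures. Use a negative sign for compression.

316 MPa

Free thermal expansion αLΔT = 12e-6 · 4190 · -133 = -6.687 mm.
The walls impose strain ε = −(-6.687)/4190 = 1.5960e-03; σ = Eε = 198000 · 1.5960e-03 = 316 MPa.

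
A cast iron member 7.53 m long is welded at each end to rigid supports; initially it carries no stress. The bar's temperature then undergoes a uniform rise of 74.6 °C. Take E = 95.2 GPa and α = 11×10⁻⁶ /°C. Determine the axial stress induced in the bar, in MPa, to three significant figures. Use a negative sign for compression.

-78.1 MPa

Free thermal expansion αLΔT = 11e-6 · 7530 · 74.6 = 6.179 mm.
The walls impose strain ε = −(6.179)/7530 = -8.2060e-04; σ = Eε = 95200 · -8.2060e-04 = -78.12 MPa.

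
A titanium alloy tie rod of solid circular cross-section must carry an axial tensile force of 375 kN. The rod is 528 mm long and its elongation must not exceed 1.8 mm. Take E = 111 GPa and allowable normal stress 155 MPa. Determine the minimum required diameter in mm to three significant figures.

55.5 mm

Required area A ≥ P/σ_allow = 375000/155 = 2419 mm².
For a solid circular section, d ≥ √(4A/π) = 55.5 mm.
Elongation limit: A ≥ PL/(Eδ_allow) = 375000·528/(111000·1.8) = 991 mm² ⇒ d ≥ 35.52 mm.
The stress limit governs.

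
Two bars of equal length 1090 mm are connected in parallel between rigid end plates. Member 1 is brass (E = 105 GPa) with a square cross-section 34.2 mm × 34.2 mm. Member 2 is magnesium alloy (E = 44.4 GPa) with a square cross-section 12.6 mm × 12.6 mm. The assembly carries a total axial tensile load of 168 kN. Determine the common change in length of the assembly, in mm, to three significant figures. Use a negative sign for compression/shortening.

A_1 = 1170 mm².
A_2 = 158.8 mm².
Equal strain + equilibrium ⇒ each member carries load in proportion to AE: A₁E₁ = 122800000 N, A₂E₂ = 7049000 N, ΣAE = 129900000 N.
δ = PL/ΣAE = 168000·1090/129900000 = 1.41 mm.

1.41 mm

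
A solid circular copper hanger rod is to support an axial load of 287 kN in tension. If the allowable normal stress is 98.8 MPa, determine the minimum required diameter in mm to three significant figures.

60.8 mm

Required area A ≥ P/σ_allow = 287000/98.8 = 2905 mm².
For a solid circular section, d ≥ √(4A/π) = 60.82 mm.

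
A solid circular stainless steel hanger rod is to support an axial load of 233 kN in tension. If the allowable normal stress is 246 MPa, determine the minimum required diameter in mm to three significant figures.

34.7 mm

Required area A ≥ P/σ_allow = 233000/246 = 947.2 mm².
For a solid circular section, d ≥ √(4A/π) = 34.73 mm.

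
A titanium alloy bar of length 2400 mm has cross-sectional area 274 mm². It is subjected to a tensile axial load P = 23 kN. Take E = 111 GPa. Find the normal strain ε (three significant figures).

σ = N/A = 83.94 MPa; ε = σ/E = 83.94/111000 = 7.562e-04.

7.56e-04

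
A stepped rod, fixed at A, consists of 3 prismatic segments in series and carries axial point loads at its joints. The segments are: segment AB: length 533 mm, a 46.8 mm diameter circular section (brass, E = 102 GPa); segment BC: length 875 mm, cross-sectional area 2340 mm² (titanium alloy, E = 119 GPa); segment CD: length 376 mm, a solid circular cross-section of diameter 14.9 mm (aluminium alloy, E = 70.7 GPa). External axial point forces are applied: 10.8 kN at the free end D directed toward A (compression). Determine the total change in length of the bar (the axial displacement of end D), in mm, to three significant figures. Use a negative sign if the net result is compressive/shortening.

-0.396 mm

Internal axial forces (sectioning from the free end, tension +): N_CD = -10.8 kN, N_BC = -10.8 kN, N_AB = -10.8 kN.
A_AB = 1720 mm².
A_CD = 174.4 mm².
δ_AB = -10800·533/(1720·102000) = -0.03281 mm
δ_BC = -10800·875/(2340·119000) = -0.03394 mm
δ_CD = -10800·376/(174.4·70700) = -0.3294 mm
δ = Σδ_i = -0.3961 mm.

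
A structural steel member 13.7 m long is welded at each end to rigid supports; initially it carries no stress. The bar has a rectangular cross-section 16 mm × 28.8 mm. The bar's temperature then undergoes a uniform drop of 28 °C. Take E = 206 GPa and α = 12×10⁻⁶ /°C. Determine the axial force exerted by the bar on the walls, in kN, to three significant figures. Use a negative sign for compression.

Free thermal expansion αLΔT = 12e-6 · 13700 · -28 = -4.603 mm.
The walls impose strain ε = −(-4.603)/13700 = 3.3600e-04; σ = Eε = 206000 · 3.3600e-04 = 69.22 MPa.
Wall reaction R = σ·A = 69.22·460.8 = 31890 N = 31.89 kN.

31.9 kN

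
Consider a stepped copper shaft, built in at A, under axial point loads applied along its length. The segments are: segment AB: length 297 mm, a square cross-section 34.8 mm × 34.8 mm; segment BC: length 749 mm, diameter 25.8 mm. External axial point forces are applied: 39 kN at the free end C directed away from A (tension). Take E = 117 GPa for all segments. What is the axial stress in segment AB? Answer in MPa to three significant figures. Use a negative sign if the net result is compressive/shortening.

Internal axial forces (sectioning from the free end, tension +): N_BC = 39 kN, N_AB = 39 kN.
A_AB = 1211 mm².
σ_AB = N_AB/A_AB = 39000/1211 = 32.2 MPa.

32.2 MPa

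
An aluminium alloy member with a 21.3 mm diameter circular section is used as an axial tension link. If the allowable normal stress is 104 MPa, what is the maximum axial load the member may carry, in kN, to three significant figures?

37.1 kN

A = 356.3 mm².
P_max = σ_allow · A = 104 · 356.3 = 37060 N = 37.06 kN.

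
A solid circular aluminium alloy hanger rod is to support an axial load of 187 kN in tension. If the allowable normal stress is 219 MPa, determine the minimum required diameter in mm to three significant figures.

33.0 mm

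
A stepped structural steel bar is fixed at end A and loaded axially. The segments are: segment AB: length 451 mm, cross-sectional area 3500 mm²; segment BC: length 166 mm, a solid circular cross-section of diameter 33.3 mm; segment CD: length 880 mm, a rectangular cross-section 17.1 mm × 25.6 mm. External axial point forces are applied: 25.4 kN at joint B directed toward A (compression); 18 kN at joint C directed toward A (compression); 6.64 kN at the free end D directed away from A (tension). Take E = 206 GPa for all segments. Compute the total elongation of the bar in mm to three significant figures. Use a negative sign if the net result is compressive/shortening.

Internal axial forces (sectioning from the free end, tension +): N_CD = 6.64 kN, N_BC = -11.36 kN, N_AB = -36.76 kN.
A_BC = 870.9 mm².
A_CD = 437.8 mm².
δ_AB = -36760·451/(3500·206000) = -0.02299 mm
δ_BC = -11360·166/(870.9·206000) = -0.01051 mm
δ_CD = 6640·880/(437.8·206000) = 0.0648 mm
δ = Σδ_i = 0.03129 mm.

0.0313 mm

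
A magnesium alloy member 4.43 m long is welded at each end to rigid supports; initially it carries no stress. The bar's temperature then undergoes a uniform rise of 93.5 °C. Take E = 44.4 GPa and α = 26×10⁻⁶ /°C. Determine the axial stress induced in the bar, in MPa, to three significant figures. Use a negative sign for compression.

-108 MPa

Free thermal expansion αLΔT = 26e-6 · 4430 · 93.5 = 10.77 mm.
The walls impose strain ε = −(10.77)/4430 = -2.4310e-03; σ = Eε = 44400 · -2.4310e-03 = -107.9 MPa.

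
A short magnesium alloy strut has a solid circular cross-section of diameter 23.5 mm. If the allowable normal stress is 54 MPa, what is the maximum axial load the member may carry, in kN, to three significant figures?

A = 433.7 mm².
P_max = σ_allow · A = 54 · 433.7 = 23420 N = 23.42 kN.

23.4 kN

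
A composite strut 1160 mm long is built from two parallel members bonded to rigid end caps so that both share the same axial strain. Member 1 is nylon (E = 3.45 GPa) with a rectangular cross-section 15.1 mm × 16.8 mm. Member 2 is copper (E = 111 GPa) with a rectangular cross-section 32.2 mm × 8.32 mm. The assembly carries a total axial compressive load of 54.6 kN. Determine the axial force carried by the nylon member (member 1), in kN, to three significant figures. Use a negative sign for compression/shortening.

-1.56 kN

A_1 = 253.7 mm².
A_2 = 267.9 mm².
Equal strain + equilibrium ⇒ each member carries load in proportion to AE: A₁E₁ = 875200 N, A₂E₂ = 29740000 N, ΣAE = 30610000 N.
F₁ = P·A₁E₁/ΣAE = -54600·875200/30610000 = -1561 N.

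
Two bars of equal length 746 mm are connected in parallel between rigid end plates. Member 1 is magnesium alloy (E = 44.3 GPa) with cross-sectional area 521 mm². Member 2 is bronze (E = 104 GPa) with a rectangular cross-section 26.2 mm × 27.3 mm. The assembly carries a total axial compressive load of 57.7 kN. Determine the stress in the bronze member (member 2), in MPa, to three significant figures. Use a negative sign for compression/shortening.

-61.6 MPa

A_2 = 715.3 mm².
Equal strain + equilibrium ⇒ each member carries load in proportion to AE: A₁E₁ = 23080000 N, A₂E₂ = 74390000 N, ΣAE = 97470000 N.
σ₂ = P·E₂/ΣAE = -57700·104000/97470000 = -61.57 MPa.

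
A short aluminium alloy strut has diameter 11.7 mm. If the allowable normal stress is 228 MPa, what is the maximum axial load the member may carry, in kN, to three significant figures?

24.5 kN

A = 107.5 mm².
P_max = σ_allow · A = 228 · 107.5 = 24510 N = 24.51 kN.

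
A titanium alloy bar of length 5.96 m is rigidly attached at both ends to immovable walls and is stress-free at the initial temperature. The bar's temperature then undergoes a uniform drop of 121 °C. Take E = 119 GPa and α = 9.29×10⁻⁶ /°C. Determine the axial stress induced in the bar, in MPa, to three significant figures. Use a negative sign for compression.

134 MPa

Free thermal expansion αLΔT = 9.29e-6 · 5960 · -121 = -6.7 mm.
The walls impose strain ε = −(-6.7)/5960 = 1.1241e-03; σ = Eε = 119000 · 1.1241e-03 = 133.8 MPa.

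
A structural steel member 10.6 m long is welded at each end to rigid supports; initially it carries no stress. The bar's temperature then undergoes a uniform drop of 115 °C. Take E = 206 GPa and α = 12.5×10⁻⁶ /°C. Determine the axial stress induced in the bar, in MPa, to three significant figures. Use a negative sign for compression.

Free thermal expansion αLΔT = 12.5e-6 · 10600 · -115 = -15.24 mm.
The walls impose strain ε = −(-15.24)/10600 = 1.4375e-03; σ = Eε = 206000 · 1.4375e-03 = 296.1 MPa.

296 MPa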